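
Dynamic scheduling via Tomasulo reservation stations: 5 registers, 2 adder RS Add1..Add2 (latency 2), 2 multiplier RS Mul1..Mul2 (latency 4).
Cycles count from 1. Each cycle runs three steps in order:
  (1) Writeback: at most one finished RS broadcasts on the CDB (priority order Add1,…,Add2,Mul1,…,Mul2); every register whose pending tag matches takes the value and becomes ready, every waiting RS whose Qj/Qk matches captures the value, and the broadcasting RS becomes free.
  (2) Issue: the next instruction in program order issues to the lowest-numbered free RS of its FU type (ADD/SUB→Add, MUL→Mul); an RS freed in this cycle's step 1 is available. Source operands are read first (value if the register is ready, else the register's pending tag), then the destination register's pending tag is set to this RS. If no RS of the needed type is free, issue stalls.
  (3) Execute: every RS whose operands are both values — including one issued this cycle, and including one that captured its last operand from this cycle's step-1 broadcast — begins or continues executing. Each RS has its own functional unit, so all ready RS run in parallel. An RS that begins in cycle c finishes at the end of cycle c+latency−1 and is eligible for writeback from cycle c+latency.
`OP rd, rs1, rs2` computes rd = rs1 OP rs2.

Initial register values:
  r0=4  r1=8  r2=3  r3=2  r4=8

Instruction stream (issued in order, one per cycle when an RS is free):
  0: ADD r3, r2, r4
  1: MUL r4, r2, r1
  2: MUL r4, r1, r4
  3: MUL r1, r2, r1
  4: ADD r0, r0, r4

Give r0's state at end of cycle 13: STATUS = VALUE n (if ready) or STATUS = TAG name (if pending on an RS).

STATUS = VALUE 196

c1: issue ADD r3<-Add1 | r0:4,r1:8,r2:3,r3:Add1,r4:8
c2: issue MUL r4<-Mul1 | r0:4,r1:8,r2:3,r3:Add1,r4:Mul1
c3: CDB Add1=11; issue MUL r4<-Mul2 | r0:4,r1:8,r2:3,r3:11,r4:Mul2
c4: stall | r0:4,r1:8,r2:3,r3:11,r4:Mul2
c5: stall | r0:4,r1:8,r2:3,r3:11,r4:Mul2
c6: CDB Mul1=24; issue MUL r1<-Mul1 | r0:4,r1:Mul1,r2:3,r3:11,r4:Mul2
c7: issue ADD r0<-Add1 | r0:Add1,r1:Mul1,r2:3,r3:11,r4:Mul2
c8: - | r0:Add1,r1:Mul1,r2:3,r3:11,r4:Mul2
c9: - | r0:Add1,r1:Mul1,r2:3,r3:11,r4:Mul2
c10: CDB Mul1=24 | r0:Add1,r1:24,r2:3,r3:11,r4:Mul2
c11: CDB Mul2=192 | r0:Add1,r1:24,r2:3,r3:11,r4:192
c12: - | r0:Add1,r1:24,r2:3,r3:11,r4:192
c13: CDB Add1=196 | r0:196,r1:24,r2:3,r3:11,r4:192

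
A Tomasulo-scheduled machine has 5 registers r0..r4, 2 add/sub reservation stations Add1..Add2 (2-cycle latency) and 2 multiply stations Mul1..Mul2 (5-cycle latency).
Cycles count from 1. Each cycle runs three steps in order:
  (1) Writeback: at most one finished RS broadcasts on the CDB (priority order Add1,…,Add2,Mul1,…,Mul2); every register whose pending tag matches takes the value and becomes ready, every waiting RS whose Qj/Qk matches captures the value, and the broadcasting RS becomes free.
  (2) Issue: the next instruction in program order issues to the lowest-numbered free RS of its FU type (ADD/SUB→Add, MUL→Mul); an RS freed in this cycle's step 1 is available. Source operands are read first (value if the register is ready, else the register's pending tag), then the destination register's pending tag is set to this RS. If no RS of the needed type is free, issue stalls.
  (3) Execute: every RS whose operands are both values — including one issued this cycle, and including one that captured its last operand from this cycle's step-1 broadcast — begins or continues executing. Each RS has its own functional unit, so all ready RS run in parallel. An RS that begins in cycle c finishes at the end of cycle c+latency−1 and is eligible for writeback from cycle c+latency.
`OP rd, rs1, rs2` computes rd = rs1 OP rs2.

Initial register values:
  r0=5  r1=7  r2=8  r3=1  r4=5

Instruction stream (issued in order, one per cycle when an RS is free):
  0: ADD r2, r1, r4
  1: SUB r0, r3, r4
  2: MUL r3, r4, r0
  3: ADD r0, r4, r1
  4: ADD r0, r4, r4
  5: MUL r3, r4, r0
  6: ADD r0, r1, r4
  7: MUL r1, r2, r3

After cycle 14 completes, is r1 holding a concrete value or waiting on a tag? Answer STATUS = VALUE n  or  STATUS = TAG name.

c1: issue ADD r2<-Add1 | r0:5,r1:7,r2:Add1,r3:1,r4:5
c2: issue SUB r0<-Add2 | r0:Add2,r1:7,r2:Add1,r3:1,r4:5
c3: CDB Add1=12; issue MUL r3<-Mul1 | r0:Add2,r1:7,r2:12,r3:Mul1,r4:5
c4: CDB Add2=-4; issue ADD r0<-Add1 | r0:Add1,r1:7,r2:12,r3:Mul1,r4:5
c5: issue ADD r0<-Add2 | r0:Add2,r1:7,r2:12,r3:Mul1,r4:5
c6: CDB Add1=12; issue MUL r3<-Mul2 | r0:Add2,r1:7,r2:12,r3:Mul2,r4:5
c7: CDB Add2=10; issue ADD r0<-Add1 | r0:Add1,r1:7,r2:12,r3:Mul2,r4:5
c8: stall | r0:Add1,r1:7,r2:12,r3:Mul2,r4:5
c9: CDB Add1=12; stall | r0:12,r1:7,r2:12,r3:Mul2,r4:5
c10: CDB Mul1=-20; issue MUL r1<-Mul1 | r0:12,r1:Mul1,r2:12,r3:Mul2,r4:5
c11: - | r0:12,r1:Mul1,r2:12,r3:Mul2,r4:5
c12: CDB Mul2=50 | r0:12,r1:Mul1,r2:12,r3:50,r4:5
c13: - | r0:12,r1:Mul1,r2:12,r3:50,r4:5
c14: - | r0:12,r1:Mul1,r2:12,r3:50,r4:5

STATUS = TAG Mul1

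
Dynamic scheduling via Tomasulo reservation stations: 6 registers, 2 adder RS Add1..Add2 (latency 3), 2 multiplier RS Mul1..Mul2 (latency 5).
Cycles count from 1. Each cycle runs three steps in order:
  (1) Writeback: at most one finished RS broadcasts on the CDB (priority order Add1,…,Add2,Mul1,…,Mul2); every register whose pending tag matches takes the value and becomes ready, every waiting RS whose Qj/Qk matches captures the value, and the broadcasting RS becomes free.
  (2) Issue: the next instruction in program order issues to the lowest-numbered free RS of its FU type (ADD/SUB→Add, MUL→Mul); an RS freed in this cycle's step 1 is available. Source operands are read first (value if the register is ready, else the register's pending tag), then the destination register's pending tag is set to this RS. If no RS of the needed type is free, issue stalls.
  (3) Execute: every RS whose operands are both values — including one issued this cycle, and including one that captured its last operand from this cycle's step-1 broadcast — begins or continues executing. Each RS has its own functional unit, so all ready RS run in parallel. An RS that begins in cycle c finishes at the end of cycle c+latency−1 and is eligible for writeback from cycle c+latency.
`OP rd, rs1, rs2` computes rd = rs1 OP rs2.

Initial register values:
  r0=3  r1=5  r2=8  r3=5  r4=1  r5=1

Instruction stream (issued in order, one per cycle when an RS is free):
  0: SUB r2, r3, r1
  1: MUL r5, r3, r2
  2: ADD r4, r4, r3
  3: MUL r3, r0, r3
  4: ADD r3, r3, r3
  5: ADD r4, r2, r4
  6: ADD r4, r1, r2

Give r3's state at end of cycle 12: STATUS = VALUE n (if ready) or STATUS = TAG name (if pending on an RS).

STATUS = TAG Add1

  c1: issue SUB r2<-Add1  regs: r0:3,r1:5,r2:Add1,r3:5,r4:1,r5:1
  c2: issue MUL r5<-Mul1  regs: r0:3,r1:5,r2:Add1,r3:5,r4:1,r5:Mul1
  c3: issue ADD r4<-Add2  regs: r0:3,r1:5,r2:Add1,r3:5,r4:Add2,r5:Mul1
  c4: CDB Add1=0; issue MUL r3<-Mul2  regs: r0:3,r1:5,r2:0,r3:Mul2,r4:Add2,r5:Mul1
  c5: issue ADD r3<-Add1  regs: r0:3,r1:5,r2:0,r3:Add1,r4:Add2,r5:Mul1
  c6: CDB Add2=6; issue ADD r4<-Add2  regs: r0:3,r1:5,r2:0,r3:Add1,r4:Add2,r5:Mul1
  c7: stall  regs: r0:3,r1:5,r2:0,r3:Add1,r4:Add2,r5:Mul1
  c8: stall  regs: r0:3,r1:5,r2:0,r3:Add1,r4:Add2,r5:Mul1
  c9: CDB Add2=6; issue ADD r4<-Add2  regs: r0:3,r1:5,r2:0,r3:Add1,r4:Add2,r5:Mul1
  c10: CDB Mul1=0  regs: r0:3,r1:5,r2:0,r3:Add1,r4:Add2,r5:0
  c11: CDB Mul2=15  regs: r0:3,r1:5,r2:0,r3:Add1,r4:Add2,r5:0
  c12: CDB Add2=5  regs: r0:3,r1:5,r2:0,r3:Add1,r4:5,r5:0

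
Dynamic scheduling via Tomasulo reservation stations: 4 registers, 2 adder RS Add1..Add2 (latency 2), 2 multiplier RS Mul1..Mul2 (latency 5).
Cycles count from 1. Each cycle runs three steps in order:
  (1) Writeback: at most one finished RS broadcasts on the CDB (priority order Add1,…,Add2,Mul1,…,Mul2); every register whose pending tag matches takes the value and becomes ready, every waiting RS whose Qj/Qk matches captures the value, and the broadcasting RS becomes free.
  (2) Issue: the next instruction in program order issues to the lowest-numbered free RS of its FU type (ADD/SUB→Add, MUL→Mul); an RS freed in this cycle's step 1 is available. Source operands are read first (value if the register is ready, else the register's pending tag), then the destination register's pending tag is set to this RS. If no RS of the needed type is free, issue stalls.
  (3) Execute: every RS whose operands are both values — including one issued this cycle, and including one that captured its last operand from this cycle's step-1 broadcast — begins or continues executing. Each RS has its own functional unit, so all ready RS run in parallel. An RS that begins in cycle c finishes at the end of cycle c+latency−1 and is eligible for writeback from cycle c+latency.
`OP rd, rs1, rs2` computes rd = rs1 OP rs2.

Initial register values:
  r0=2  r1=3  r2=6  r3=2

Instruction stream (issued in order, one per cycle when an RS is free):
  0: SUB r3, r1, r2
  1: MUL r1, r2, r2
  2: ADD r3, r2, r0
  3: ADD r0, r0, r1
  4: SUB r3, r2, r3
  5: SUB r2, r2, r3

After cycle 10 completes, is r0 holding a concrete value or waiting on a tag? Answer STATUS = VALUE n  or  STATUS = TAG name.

cycle 1: issue SUB r3<-Add1 // r0:2,r1:3,r2:6,r3:Add1
cycle 2: issue MUL r1<-Mul1 // r0:2,r1:Mul1,r2:6,r3:Add1
cycle 3: CDB Add1=-3; issue ADD r3<-Add1 // r0:2,r1:Mul1,r2:6,r3:Add1
cycle 4: issue ADD r0<-Add2 // r0:Add2,r1:Mul1,r2:6,r3:Add1
cycle 5: CDB Add1=8; issue SUB r3<-Add1 // r0:Add2,r1:Mul1,r2:6,r3:Add1
cycle 6: stall // r0:Add2,r1:Mul1,r2:6,r3:Add1
cycle 7: CDB Add1=-2; issue SUB r2<-Add1 // r0:Add2,r1:Mul1,r2:Add1,r3:-2
cycle 8: CDB Mul1=36 // r0:Add2,r1:36,r2:Add1,r3:-2
cycle 9: CDB Add1=8 // r0:Add2,r1:36,r2:8,r3:-2
cycle 10: CDB Add2=38 // r0:38,r1:36,r2:8,r3:-2

STATUS = VALUE 38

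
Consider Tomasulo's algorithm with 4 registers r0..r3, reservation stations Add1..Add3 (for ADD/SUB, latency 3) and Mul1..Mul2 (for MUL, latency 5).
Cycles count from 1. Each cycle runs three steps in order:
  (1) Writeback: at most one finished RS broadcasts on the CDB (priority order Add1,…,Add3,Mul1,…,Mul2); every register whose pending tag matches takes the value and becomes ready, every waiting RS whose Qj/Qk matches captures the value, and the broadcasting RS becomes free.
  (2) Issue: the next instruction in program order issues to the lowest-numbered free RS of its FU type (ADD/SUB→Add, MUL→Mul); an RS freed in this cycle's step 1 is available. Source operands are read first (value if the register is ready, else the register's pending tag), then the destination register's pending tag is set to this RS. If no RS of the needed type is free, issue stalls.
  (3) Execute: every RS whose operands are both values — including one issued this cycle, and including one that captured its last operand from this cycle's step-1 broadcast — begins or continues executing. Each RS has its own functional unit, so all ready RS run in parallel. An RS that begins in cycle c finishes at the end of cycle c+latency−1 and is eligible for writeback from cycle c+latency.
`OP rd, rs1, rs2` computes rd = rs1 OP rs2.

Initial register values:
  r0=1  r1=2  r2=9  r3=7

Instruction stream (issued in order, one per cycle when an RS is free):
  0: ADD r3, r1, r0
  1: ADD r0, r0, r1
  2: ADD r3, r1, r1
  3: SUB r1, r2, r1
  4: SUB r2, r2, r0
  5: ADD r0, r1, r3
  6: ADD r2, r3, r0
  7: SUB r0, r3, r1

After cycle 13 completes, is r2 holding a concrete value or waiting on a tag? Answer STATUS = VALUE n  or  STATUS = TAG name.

  c1: issue ADD r3<-Add1  regs: r0:1,r1:2,r2:9,r3:Add1
  c2: issue ADD r0<-Add2  regs: r0:Add2,r1:2,r2:9,r3:Add1
  c3: issue ADD r3<-Add3  regs: r0:Add2,r1:2,r2:9,r3:Add3
  c4: CDB Add1=3; issue SUB r1<-Add1  regs: r0:Add2,r1:Add1,r2:9,r3:Add3
  c5: CDB Add2=3; issue SUB r2<-Add2  regs: r0:3,r1:Add1,r2:Add2,r3:Add3
  c6: CDB Add3=4; issue ADD r0<-Add3  regs: r0:Add3,r1:Add1,r2:Add2,r3:4
  c7: CDB Add1=7; issue ADD r2<-Add1  regs: r0:Add3,r1:7,r2:Add1,r3:4
  c8: CDB Add2=6; issue SUB r0<-Add2  regs: r0:Add2,r1:7,r2:Add1,r3:4
  c9: -  regs: r0:Add2,r1:7,r2:Add1,r3:4
  c10: CDB Add3=11  regs: r0:Add2,r1:7,r2:Add1,r3:4
  c11: CDB Add2=-3  regs: r0:-3,r1:7,r2:Add1,r3:4
  c12: -  regs: r0:-3,r1:7,r2:Add1,r3:4
  c13: CDB Add1=15  regs: r0:-3,r1:7,r2:15,r3:4

STATUS = VALUE 15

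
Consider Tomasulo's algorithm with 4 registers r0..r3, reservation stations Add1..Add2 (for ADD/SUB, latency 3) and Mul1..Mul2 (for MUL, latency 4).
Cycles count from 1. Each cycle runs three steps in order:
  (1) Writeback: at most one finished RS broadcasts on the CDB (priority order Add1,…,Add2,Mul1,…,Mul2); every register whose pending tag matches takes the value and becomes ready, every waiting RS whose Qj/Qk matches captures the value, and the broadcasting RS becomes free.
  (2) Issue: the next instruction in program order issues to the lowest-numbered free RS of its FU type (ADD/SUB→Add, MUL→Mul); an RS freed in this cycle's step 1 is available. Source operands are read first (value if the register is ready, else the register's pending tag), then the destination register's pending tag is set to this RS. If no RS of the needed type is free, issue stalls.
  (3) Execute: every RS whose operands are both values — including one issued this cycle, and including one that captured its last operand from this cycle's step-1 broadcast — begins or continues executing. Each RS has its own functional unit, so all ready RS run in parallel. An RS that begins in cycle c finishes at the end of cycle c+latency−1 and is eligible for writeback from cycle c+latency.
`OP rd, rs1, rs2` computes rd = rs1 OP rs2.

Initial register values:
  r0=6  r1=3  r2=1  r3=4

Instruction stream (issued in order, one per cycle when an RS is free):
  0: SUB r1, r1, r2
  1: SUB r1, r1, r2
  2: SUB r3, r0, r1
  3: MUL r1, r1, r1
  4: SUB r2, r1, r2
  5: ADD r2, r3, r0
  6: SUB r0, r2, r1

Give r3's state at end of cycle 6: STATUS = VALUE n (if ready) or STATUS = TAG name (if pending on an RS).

c1: issue SUB r1<-Add1 | r0:6,r1:Add1,r2:1,r3:4
c2: issue SUB r1<-Add2 | r0:6,r1:Add2,r2:1,r3:4
c3: stall | r0:6,r1:Add2,r2:1,r3:4
c4: CDB Add1=2; issue SUB r3<-Add1 | r0:6,r1:Add2,r2:1,r3:Add1
c5: issue MUL r1<-Mul1 | r0:6,r1:Mul1,r2:1,r3:Add1
c6: stall | r0:6,r1:Mul1,r2:1,r3:Add1

STATUS = TAG Add1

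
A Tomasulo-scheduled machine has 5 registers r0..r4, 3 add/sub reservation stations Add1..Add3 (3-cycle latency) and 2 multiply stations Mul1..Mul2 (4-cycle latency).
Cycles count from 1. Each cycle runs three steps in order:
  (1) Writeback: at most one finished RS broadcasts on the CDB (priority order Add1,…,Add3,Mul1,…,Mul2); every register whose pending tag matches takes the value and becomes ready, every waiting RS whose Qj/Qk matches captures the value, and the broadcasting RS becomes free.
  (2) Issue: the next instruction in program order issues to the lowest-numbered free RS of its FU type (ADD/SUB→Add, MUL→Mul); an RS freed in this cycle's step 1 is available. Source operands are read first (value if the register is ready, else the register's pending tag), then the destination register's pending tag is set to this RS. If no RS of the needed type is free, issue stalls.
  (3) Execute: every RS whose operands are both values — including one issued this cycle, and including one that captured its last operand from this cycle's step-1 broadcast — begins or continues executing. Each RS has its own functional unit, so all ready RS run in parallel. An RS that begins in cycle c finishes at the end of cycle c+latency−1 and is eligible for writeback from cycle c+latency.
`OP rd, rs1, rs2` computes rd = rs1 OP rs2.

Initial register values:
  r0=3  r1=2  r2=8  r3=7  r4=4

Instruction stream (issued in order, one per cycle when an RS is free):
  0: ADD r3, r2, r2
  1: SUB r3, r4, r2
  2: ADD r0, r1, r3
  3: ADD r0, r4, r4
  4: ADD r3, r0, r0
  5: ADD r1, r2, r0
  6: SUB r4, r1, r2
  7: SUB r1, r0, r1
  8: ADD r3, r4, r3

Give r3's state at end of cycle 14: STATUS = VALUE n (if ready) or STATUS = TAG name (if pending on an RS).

STATUS = TAG Add2

  c1: issue ADD r3<-Add1  regs: r0:3,r1:2,r2:8,r3:Add1,r4:4
  c2: issue SUB r3<-Add2  regs: r0:3,r1:2,r2:8,r3:Add2,r4:4
  c3: issue ADD r0<-Add3  regs: r0:Add3,r1:2,r2:8,r3:Add2,r4:4
  c4: CDB Add1=16; issue ADD r0<-Add1  regs: r0:Add1,r1:2,r2:8,r3:Add2,r4:4
  c5: CDB Add2=-4; issue ADD r3<-Add2  regs: r0:Add1,r1:2,r2:8,r3:Add2,r4:4
  c6: stall  regs: r0:Add1,r1:2,r2:8,r3:Add2,r4:4
  c7: CDB Add1=8; issue ADD r1<-Add1  regs: r0:8,r1:Add1,r2:8,r3:Add2,r4:4
  c8: CDB Add3=-2; issue SUB r4<-Add3  regs: r0:8,r1:Add1,r2:8,r3:Add2,r4:Add3
  c9: stall  regs: r0:8,r1:Add1,r2:8,r3:Add2,r4:Add3
  c10: CDB Add1=16; issue SUB r1<-Add1  regs: r0:8,r1:Add1,r2:8,r3:Add2,r4:Add3
  c11: CDB Add2=16; issue ADD r3<-Add2  regs: r0:8,r1:Add1,r2:8,r3:Add2,r4:Add3
  c12: -  regs: r0:8,r1:Add1,r2:8,r3:Add2,r4:Add3
  c13: CDB Add1=-8  regs: r0:8,r1:-8,r2:8,r3:Add2,r4:Add3
  c14: CDB Add3=8  regs: r0:8,r1:-8,r2:8,r3:Add2,r4:8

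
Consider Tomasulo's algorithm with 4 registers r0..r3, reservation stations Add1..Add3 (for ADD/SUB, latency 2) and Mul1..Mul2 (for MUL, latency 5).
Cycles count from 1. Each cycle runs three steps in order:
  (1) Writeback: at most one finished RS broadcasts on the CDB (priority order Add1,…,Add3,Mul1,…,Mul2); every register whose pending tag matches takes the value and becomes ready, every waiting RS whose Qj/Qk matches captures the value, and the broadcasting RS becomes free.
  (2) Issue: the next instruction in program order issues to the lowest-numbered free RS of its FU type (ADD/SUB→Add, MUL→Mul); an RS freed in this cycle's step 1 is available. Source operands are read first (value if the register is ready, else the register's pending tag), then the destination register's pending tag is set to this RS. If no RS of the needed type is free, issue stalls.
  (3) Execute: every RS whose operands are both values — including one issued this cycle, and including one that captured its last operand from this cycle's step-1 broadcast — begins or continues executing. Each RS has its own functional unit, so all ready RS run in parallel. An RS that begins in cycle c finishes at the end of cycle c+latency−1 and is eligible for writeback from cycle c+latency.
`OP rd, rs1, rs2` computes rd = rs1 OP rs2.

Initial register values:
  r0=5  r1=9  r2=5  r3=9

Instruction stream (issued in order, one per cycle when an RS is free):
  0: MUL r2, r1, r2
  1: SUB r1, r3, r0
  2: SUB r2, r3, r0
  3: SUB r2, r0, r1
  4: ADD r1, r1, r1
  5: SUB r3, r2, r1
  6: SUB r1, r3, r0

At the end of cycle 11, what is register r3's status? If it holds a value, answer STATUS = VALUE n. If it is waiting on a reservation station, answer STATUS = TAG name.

  c1: issue MUL r2<-Mul1  regs: r0:5,r1:9,r2:Mul1,r3:9
  c2: issue SUB r1<-Add1  regs: r0:5,r1:Add1,r2:Mul1,r3:9
  c3: issue SUB r2<-Add2  regs: r0:5,r1:Add1,r2:Add2,r3:9
  c4: CDB Add1=4; issue SUB r2<-Add1  regs: r0:5,r1:4,r2:Add1,r3:9
  c5: CDB Add2=4; issue ADD r1<-Add2  regs: r0:5,r1:Add2,r2:Add1,r3:9
  c6: CDB Add1=1; issue SUB r3<-Add1  regs: r0:5,r1:Add2,r2:1,r3:Add1
  c7: CDB Add2=8; issue SUB r1<-Add2  regs: r0:5,r1:Add2,r2:1,r3:Add1
  c8: CDB Mul1=45  regs: r0:5,r1:Add2,r2:1,r3:Add1
  c9: CDB Add1=-7  regs: r0:5,r1:Add2,r2:1,r3:-7
  c10: -  regs: r0:5,r1:Add2,r2:1,r3:-7
  c11: CDB Add2=-12  regs: r0:5,r1:-12,r2:1,r3:-7

STATUS = VALUE -7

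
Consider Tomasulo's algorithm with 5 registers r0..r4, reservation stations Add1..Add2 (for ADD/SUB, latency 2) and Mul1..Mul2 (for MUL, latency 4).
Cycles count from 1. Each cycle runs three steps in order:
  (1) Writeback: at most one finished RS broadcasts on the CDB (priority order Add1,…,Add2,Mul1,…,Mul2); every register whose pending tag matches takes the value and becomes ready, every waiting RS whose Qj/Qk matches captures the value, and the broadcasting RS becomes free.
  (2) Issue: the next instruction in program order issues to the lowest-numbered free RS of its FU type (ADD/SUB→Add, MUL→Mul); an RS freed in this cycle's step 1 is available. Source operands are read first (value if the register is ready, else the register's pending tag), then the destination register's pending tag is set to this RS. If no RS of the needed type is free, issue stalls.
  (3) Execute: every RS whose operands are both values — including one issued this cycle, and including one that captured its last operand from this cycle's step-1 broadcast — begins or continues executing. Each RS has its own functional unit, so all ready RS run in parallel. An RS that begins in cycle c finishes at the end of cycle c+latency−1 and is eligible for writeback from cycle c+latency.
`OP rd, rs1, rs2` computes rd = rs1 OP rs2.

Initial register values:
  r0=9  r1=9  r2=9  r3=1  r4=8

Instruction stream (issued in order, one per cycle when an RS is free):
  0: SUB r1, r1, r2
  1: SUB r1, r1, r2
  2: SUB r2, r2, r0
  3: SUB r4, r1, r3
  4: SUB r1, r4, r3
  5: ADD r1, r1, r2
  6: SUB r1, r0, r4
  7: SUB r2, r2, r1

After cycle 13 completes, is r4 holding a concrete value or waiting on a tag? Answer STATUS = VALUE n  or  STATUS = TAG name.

STATUS = VALUE -10

c1: issue SUB r1<-Add1 | r0:9,r1:Add1,r2:9,r3:1,r4:8
c2: issue SUB r1<-Add2 | r0:9,r1:Add2,r2:9,r3:1,r4:8
c3: CDB Add1=0; issue SUB r2<-Add1 | r0:9,r1:Add2,r2:Add1,r3:1,r4:8
c4: stall | r0:9,r1:Add2,r2:Add1,r3:1,r4:8
c5: CDB Add1=0; issue SUB r4<-Add1 | r0:9,r1:Add2,r2:0,r3:1,r4:Add1
c6: CDB Add2=-9; issue SUB r1<-Add2 | r0:9,r1:Add2,r2:0,r3:1,r4:Add1
c7: stall | r0:9,r1:Add2,r2:0,r3:1,r4:Add1
c8: CDB Add1=-10; issue ADD r1<-Add1 | r0:9,r1:Add1,r2:0,r3:1,r4:-10
c9: stall | r0:9,r1:Add1,r2:0,r3:1,r4:-10
c10: CDB Add2=-11; issue SUB r1<-Add2 | r0:9,r1:Add2,r2:0,r3:1,r4:-10
c11: stall | r0:9,r1:Add2,r2:0,r3:1,r4:-10
c12: CDB Add1=-11; issue SUB r2<-Add1 | r0:9,r1:Add2,r2:Add1,r3:1,r4:-10
c13: CDB Add2=19 | r0:9,r1:19,r2:Add1,r3:1,r4:-10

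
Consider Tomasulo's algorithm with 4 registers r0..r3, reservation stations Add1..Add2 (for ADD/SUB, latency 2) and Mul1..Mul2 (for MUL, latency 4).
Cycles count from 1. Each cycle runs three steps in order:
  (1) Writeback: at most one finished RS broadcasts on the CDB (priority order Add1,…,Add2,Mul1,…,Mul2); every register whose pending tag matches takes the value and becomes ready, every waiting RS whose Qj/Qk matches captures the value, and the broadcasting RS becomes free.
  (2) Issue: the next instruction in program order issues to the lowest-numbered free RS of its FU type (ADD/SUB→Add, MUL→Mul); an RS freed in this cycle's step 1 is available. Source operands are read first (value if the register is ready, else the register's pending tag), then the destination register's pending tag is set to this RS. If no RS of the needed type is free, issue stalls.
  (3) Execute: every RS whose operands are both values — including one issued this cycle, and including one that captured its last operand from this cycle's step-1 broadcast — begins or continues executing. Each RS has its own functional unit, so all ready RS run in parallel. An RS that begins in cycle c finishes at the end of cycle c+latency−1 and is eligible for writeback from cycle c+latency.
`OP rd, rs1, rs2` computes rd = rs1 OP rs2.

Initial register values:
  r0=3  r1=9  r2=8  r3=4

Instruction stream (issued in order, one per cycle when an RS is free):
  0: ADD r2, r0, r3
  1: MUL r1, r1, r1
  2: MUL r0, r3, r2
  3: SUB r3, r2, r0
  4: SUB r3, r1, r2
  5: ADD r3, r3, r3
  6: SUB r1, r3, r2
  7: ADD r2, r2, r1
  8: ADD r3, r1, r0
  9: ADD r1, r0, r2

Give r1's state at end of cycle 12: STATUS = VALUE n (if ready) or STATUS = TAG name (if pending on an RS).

cycle 1: issue ADD r2<-Add1 // r0:3,r1:9,r2:Add1,r3:4
cycle 2: issue MUL r1<-Mul1 // r0:3,r1:Mul1,r2:Add1,r3:4
cycle 3: CDB Add1=7; issue MUL r0<-Mul2 // r0:Mul2,r1:Mul1,r2:7,r3:4
cycle 4: issue SUB r3<-Add1 // r0:Mul2,r1:Mul1,r2:7,r3:Add1
cycle 5: issue SUB r3<-Add2 // r0:Mul2,r1:Mul1,r2:7,r3:Add2
cycle 6: CDB Mul1=81; stall // r0:Mul2,r1:81,r2:7,r3:Add2
cycle 7: CDB Mul2=28; stall // r0:28,r1:81,r2:7,r3:Add2
cycle 8: CDB Add2=74; issue ADD r3<-Add2 // r0:28,r1:81,r2:7,r3:Add2
cycle 9: CDB Add1=-21; issue SUB r1<-Add1 // r0:28,r1:Add1,r2:7,r3:Add2
cycle 10: CDB Add2=148; issue ADD r2<-Add2 // r0:28,r1:Add1,r2:Add2,r3:148
cycle 11: stall // r0:28,r1:Add1,r2:Add2,r3:148
cycle 12: CDB Add1=141; issue ADD r3<-Add1 // r0:28,r1:141,r2:Add2,r3:Add1

STATUS = VALUE 141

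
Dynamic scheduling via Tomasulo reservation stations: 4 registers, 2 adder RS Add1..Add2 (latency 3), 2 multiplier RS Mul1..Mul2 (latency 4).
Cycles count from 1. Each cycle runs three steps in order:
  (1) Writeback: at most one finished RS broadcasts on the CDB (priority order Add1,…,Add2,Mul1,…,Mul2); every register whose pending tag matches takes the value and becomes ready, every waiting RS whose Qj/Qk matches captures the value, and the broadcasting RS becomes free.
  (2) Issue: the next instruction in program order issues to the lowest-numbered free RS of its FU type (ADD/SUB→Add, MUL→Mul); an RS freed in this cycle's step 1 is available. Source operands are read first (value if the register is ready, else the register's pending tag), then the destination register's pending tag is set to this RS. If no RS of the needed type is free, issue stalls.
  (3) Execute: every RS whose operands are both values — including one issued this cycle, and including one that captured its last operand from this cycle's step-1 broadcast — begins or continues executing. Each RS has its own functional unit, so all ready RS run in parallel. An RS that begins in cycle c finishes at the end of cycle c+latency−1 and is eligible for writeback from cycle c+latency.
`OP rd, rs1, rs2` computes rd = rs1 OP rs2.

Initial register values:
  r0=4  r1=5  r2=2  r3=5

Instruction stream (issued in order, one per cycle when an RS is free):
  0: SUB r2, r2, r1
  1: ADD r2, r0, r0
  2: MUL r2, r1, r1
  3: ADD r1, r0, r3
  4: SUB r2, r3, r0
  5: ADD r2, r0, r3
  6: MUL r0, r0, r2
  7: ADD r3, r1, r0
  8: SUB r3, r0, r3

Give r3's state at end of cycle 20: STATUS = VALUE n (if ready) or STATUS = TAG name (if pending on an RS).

cycle 1: issue SUB r2<-Add1 // r0:4,r1:5,r2:Add1,r3:5
cycle 2: issue ADD r2<-Add2 // r0:4,r1:5,r2:Add2,r3:5
cycle 3: issue MUL r2<-Mul1 // r0:4,r1:5,r2:Mul1,r3:5
cycle 4: CDB Add1=-3; issue ADD r1<-Add1 // r0:4,r1:Add1,r2:Mul1,r3:5
cycle 5: CDB Add2=8; issue SUB r2<-Add2 // r0:4,r1:Add1,r2:Add2,r3:5
cycle 6: stall // r0:4,r1:Add1,r2:Add2,r3:5
cycle 7: CDB Add1=9; issue ADD r2<-Add1 // r0:4,r1:9,r2:Add1,r3:5
cycle 8: CDB Add2=1; issue MUL r0<-Mul2 // r0:Mul2,r1:9,r2:Add1,r3:5
cycle 9: CDB Mul1=25; issue ADD r3<-Add2 // r0:Mul2,r1:9,r2:Add1,r3:Add2
cycle 10: CDB Add1=9; issue SUB r3<-Add1 // r0:Mul2,r1:9,r2:9,r3:Add1
cycle 11: - // r0:Mul2,r1:9,r2:9,r3:Add1
cycle 12: - // r0:Mul2,r1:9,r2:9,r3:Add1
cycle 13: - // r0:Mul2,r1:9,r2:9,r3:Add1
cycle 14: CDB Mul2=36 // r0:36,r1:9,r2:9,r3:Add1
cycle 15: - // r0:36,r1:9,r2:9,r3:Add1
cycle 16: - // r0:36,r1:9,r2:9,r3:Add1
cycle 17: CDB Add2=45 // r0:36,r1:9,r2:9,r3:Add1
cycle 18: - // r0:36,r1:9,r2:9,r3:Add1
cycle 19: - // r0:36,r1:9,r2:9,r3:Add1
cycle 20: CDB Add1=-9 // r0:36,r1:9,r2:9,r3:-9

STATUS = VALUE -9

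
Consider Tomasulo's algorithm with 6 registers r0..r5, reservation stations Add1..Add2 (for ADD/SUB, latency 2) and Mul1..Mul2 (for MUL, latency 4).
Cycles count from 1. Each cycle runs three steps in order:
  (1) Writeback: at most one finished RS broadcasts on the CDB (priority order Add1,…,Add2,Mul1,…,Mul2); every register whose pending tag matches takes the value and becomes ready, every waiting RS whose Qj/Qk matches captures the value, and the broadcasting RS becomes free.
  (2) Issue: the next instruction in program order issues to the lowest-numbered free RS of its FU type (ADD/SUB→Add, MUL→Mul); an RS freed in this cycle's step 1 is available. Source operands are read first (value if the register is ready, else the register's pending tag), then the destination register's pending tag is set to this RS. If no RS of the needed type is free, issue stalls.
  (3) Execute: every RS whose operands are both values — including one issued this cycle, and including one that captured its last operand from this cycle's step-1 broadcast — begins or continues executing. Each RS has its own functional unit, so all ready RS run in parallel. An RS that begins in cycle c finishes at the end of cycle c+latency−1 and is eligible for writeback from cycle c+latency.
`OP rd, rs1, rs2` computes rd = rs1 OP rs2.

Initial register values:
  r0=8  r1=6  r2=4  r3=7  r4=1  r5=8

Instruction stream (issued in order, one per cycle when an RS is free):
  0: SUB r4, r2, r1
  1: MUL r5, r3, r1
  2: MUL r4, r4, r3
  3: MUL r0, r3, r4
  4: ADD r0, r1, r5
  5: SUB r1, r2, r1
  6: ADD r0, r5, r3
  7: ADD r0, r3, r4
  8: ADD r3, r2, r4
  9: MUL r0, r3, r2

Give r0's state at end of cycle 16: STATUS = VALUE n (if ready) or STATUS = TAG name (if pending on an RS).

cycle 1: issue SUB r4<-Add1 // r0:8,r1:6,r2:4,r3:7,r4:Add1,r5:8
cycle 2: issue MUL r5<-Mul1 // r0:8,r1:6,r2:4,r3:7,r4:Add1,r5:Mul1
cycle 3: CDB Add1=-2; issue MUL r4<-Mul2 // r0:8,r1:6,r2:4,r3:7,r4:Mul2,r5:Mul1
cycle 4: stall // r0:8,r1:6,r2:4,r3:7,r4:Mul2,r5:Mul1
cycle 5: stall // r0:8,r1:6,r2:4,r3:7,r4:Mul2,r5:Mul1
cycle 6: CDB Mul1=42; issue MUL r0<-Mul1 // r0:Mul1,r1:6,r2:4,r3:7,r4:Mul2,r5:42
cycle 7: CDB Mul2=-14; issue ADD r0<-Add1 // r0:Add1,r1:6,r2:4,r3:7,r4:-14,r5:42
cycle 8: issue SUB r1<-Add2 // r0:Add1,r1:Add2,r2:4,r3:7,r4:-14,r5:42
cycle 9: CDB Add1=48; issue ADD r0<-Add1 // r0:Add1,r1:Add2,r2:4,r3:7,r4:-14,r5:42
cycle 10: CDB Add2=-2; issue ADD r0<-Add2 // r0:Add2,r1:-2,r2:4,r3:7,r4:-14,r5:42
cycle 11: CDB Add1=49; issue ADD r3<-Add1 // r0:Add2,r1:-2,r2:4,r3:Add1,r4:-14,r5:42
cycle 12: CDB Add2=-7; issue MUL r0<-Mul2 // r0:Mul2,r1:-2,r2:4,r3:Add1,r4:-14,r5:42
cycle 13: CDB Add1=-10 // r0:Mul2,r1:-2,r2:4,r3:-10,r4:-14,r5:42
cycle 14: CDB Mul1=-98 // r0:Mul2,r1:-2,r2:4,r3:-10,r4:-14,r5:42
cycle 15: - // r0:Mul2,r1:-2,r2:4,r3:-10,r4:-14,r5:42
cycle 16: - // r0:Mul2,r1:-2,r2:4,r3:-10,r4:-14,r5:42

STATUS = TAG Mul2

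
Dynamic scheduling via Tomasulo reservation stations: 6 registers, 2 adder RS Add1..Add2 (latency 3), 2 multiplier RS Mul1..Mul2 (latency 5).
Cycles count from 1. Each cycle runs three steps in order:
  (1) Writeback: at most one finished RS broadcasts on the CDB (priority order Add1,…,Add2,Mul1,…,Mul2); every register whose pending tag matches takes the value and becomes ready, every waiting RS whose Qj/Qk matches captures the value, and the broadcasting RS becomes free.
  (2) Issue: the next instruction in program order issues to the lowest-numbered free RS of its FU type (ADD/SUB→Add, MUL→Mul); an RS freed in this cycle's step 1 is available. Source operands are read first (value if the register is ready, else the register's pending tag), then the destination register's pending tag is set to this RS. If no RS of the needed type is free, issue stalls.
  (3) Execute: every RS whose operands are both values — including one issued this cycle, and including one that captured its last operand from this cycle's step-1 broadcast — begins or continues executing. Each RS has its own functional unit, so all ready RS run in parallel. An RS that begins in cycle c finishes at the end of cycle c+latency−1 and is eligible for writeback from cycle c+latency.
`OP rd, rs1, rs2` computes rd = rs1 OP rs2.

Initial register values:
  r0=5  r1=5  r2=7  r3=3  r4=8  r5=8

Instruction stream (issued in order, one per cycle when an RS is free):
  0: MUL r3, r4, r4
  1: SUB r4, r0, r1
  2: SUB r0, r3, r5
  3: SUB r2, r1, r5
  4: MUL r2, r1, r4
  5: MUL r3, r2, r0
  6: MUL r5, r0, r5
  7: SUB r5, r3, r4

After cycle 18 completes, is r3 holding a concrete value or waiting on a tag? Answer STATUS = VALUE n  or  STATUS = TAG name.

STATUS = VALUE 0

c1: issue MUL r3<-Mul1 | r0:5,r1:5,r2:7,r3:Mul1,r4:8,r5:8
c2: issue SUB r4<-Add1 | r0:5,r1:5,r2:7,r3:Mul1,r4:Add1,r5:8
c3: issue SUB r0<-Add2 | r0:Add2,r1:5,r2:7,r3:Mul1,r4:Add1,r5:8
c4: stall | r0:Add2,r1:5,r2:7,r3:Mul1,r4:Add1,r5:8
c5: CDB Add1=0; issue SUB r2<-Add1 | r0:Add2,r1:5,r2:Add1,r3:Mul1,r4:0,r5:8
c6: CDB Mul1=64; issue MUL r2<-Mul1 | r0:Add2,r1:5,r2:Mul1,r3:64,r4:0,r5:8
c7: issue MUL r3<-Mul2 | r0:Add2,r1:5,r2:Mul1,r3:Mul2,r4:0,r5:8
c8: CDB Add1=-3; stall | r0:Add2,r1:5,r2:Mul1,r3:Mul2,r4:0,r5:8
c9: CDB Add2=56; stall | r0:56,r1:5,r2:Mul1,r3:Mul2,r4:0,r5:8
c10: stall | r0:56,r1:5,r2:Mul1,r3:Mul2,r4:0,r5:8
c11: CDB Mul1=0; issue MUL r5<-Mul1 | r0:56,r1:5,r2:0,r3:Mul2,r4:0,r5:Mul1
c12: issue SUB r5<-Add1 | r0:56,r1:5,r2:0,r3:Mul2,r4:0,r5:Add1
c13: - | r0:56,r1:5,r2:0,r3:Mul2,r4:0,r5:Add1
c14: - | r0:56,r1:5,r2:0,r3:Mul2,r4:0,r5:Add1
c15: - | r0:56,r1:5,r2:0,r3:Mul2,r4:0,r5:Add1
c16: CDB Mul1=448 | r0:56,r1:5,r2:0,r3:Mul2,r4:0,r5:Add1
c17: CDB Mul2=0 | r0:56,r1:5,r2:0,r3:0,r4:0,r5:Add1
c18: - | r0:56,r1:5,r2:0,r3:0,r4:0,r5:Add1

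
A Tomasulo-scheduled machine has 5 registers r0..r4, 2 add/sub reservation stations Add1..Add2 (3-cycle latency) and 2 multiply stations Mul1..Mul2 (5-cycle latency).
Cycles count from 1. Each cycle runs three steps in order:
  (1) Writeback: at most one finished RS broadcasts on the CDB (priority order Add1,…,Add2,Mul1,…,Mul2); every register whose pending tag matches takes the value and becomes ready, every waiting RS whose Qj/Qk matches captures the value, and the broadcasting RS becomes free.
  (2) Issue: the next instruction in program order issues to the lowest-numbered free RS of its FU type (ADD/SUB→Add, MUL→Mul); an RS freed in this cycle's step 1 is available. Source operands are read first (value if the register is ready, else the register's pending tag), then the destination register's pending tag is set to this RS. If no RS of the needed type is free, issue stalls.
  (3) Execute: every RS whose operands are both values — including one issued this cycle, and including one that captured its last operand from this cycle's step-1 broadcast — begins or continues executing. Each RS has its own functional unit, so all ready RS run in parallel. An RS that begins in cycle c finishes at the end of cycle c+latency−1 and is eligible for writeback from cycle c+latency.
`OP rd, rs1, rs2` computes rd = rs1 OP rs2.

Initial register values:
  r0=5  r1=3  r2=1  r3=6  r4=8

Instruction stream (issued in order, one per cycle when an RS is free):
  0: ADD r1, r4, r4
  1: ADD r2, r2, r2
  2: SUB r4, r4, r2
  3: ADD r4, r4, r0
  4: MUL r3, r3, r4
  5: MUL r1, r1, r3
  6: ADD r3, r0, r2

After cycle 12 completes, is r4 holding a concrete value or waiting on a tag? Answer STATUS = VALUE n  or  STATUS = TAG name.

  c1: issue ADD r1<-Add1  regs: r0:5,r1:Add1,r2:1,r3:6,r4:8
  c2: issue ADD r2<-Add2  regs: r0:5,r1:Add1,r2:Add2,r3:6,r4:8
  c3: stall  regs: r0:5,r1:Add1,r2:Add2,r3:6,r4:8
  c4: CDB Add1=16; issue SUB r4<-Add1  regs: r0:5,r1:16,r2:Add2,r3:6,r4:Add1
  c5: CDB Add2=2; issue ADD r4<-Add2  regs: r0:5,r1:16,r2:2,r3:6,r4:Add2
  c6: issue MUL r3<-Mul1  regs: r0:5,r1:16,r2:2,r3:Mul1,r4:Add2
  c7: issue MUL r1<-Mul2  regs: r0:5,r1:Mul2,r2:2,r3:Mul1,r4:Add2
  c8: CDB Add1=6; issue ADD r3<-Add1  regs: r0:5,r1:Mul2,r2:2,r3:Add1,r4:Add2
  c9: -  regs: r0:5,r1:Mul2,r2:2,r3:Add1,r4:Add2
  c10: -  regs: r0:5,r1:Mul2,r2:2,r3:Add1,r4:Add2
  c11: CDB Add1=7  regs: r0:5,r1:Mul2,r2:2,r3:7,r4:Add2
  c12: CDB Add2=11  regs: r0:5,r1:Mul2,r2:2,r3:7,r4:11

STATUS = VALUE 11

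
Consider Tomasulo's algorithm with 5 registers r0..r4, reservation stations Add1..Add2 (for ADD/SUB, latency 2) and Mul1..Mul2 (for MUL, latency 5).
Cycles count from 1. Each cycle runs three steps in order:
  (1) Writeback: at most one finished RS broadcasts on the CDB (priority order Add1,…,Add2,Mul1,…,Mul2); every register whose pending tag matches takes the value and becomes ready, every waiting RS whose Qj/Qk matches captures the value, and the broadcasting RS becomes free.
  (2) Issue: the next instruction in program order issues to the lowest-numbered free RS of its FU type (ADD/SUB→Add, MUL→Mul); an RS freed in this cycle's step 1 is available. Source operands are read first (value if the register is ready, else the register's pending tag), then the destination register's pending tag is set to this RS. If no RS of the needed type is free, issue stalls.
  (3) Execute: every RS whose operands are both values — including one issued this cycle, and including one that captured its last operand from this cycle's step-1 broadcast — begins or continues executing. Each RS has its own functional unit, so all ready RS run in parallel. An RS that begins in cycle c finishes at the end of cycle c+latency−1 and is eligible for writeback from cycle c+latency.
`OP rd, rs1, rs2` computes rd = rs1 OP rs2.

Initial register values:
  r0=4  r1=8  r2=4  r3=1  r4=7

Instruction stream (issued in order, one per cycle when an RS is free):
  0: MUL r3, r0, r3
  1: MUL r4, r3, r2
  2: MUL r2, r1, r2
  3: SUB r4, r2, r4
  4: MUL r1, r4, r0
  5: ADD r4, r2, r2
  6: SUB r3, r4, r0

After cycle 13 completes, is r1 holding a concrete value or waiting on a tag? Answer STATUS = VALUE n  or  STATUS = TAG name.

STATUS = TAG Mul1

cycle 1: issue MUL r3<-Mul1 // r0:4,r1:8,r2:4,r3:Mul1,r4:7
cycle 2: issue MUL r4<-Mul2 // r0:4,r1:8,r2:4,r3:Mul1,r4:Mul2
cycle 3: stall // r0:4,r1:8,r2:4,r3:Mul1,r4:Mul2
cycle 4: stall // r0:4,r1:8,r2:4,r3:Mul1,r4:Mul2
cycle 5: stall // r0:4,r1:8,r2:4,r3:Mul1,r4:Mul2
cycle 6: CDB Mul1=4; issue MUL r2<-Mul1 // r0:4,r1:8,r2:Mul1,r3:4,r4:Mul2
cycle 7: issue SUB r4<-Add1 // r0:4,r1:8,r2:Mul1,r3:4,r4:Add1
cycle 8: stall // r0:4,r1:8,r2:Mul1,r3:4,r4:Add1
cycle 9: stall // r0:4,r1:8,r2:Mul1,r3:4,r4:Add1
cycle 10: stall // r0:4,r1:8,r2:Mul1,r3:4,r4:Add1
cycle 11: CDB Mul1=32; issue MUL r1<-Mul1 // r0:4,r1:Mul1,r2:32,r3:4,r4:Add1
cycle 12: CDB Mul2=16; issue ADD r4<-Add2 // r0:4,r1:Mul1,r2:32,r3:4,r4:Add2
cycle 13: stall // r0:4,r1:Mul1,r2:32,r3:4,r4:Add2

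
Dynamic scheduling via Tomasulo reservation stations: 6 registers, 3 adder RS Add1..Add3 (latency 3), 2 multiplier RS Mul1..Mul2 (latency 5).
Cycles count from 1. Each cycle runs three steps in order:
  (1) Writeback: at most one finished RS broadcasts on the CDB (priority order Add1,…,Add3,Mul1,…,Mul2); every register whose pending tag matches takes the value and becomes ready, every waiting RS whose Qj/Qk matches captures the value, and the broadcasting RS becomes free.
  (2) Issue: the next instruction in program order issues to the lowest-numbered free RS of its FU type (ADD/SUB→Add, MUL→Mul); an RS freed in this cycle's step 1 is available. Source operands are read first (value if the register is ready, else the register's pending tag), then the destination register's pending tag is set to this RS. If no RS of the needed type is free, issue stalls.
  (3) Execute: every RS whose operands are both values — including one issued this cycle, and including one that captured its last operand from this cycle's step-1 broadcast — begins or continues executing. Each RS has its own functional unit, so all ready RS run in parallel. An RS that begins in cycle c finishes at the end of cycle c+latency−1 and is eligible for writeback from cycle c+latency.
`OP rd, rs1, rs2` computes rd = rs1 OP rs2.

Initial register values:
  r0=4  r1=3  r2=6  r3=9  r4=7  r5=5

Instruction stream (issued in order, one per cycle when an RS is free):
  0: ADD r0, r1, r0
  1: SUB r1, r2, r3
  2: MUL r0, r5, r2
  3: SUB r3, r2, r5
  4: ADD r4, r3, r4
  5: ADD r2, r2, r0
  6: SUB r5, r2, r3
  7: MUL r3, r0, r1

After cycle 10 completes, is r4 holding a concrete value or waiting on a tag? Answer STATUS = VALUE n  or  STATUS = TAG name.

STATUS = VALUE 8

  c1: issue ADD r0<-Add1  regs: r0:Add1,r1:3,r2:6,r3:9,r4:7,r5:5
  c2: issue SUB r1<-Add2  regs: r0:Add1,r1:Add2,r2:6,r3:9,r4:7,r5:5
  c3: issue MUL r0<-Mul1  regs: r0:Mul1,r1:Add2,r2:6,r3:9,r4:7,r5:5
  c4: CDB Add1=7; issue SUB r3<-Add1  regs: r0:Mul1,r1:Add2,r2:6,r3:Add1,r4:7,r5:5
  c5: CDB Add2=-3; issue ADD r4<-Add2  regs: r0:Mul1,r1:-3,r2:6,r3:Add1,r4:Add2,r5:5
  c6: issue ADD r2<-Add3  regs: r0:Mul1,r1:-3,r2:Add3,r3:Add1,r4:Add2,r5:5
  c7: CDB Add1=1; issue SUB r5<-Add1  regs: r0:Mul1,r1:-3,r2:Add3,r3:1,r4:Add2,r5:Add1
  c8: CDB Mul1=30; issue MUL r3<-Mul1  regs: r0:30,r1:-3,r2:Add3,r3:Mul1,r4:Add2,r5:Add1
  c9: -  regs: r0:30,r1:-3,r2:Add3,r3:Mul1,r4:Add2,r5:Add1
  c10: CDB Add2=8  regs: r0:30,r1:-3,r2:Add3,r3:Mul1,r4:8,r5:Add1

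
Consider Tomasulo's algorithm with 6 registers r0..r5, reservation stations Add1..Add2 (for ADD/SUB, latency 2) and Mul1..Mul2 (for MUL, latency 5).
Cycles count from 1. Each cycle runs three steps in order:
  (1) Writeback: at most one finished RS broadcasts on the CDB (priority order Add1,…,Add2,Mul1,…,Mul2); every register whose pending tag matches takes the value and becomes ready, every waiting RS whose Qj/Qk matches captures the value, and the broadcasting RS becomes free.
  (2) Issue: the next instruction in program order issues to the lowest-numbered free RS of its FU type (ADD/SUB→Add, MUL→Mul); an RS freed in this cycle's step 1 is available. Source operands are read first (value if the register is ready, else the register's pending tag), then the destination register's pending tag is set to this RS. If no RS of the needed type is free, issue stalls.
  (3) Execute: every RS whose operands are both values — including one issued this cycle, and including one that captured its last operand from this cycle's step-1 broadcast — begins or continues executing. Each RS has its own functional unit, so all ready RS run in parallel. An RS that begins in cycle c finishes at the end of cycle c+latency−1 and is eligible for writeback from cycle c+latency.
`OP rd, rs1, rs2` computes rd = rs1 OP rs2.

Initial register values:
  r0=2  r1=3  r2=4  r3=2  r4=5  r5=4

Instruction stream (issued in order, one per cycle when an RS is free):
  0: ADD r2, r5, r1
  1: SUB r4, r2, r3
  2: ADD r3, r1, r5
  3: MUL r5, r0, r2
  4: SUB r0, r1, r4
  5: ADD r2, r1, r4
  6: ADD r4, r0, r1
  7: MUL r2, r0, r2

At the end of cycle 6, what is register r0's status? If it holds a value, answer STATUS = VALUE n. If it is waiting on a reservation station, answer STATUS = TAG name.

  c1: issue ADD r2<-Add1  regs: r0:2,r1:3,r2:Add1,r3:2,r4:5,r5:4
  c2: issue SUB r4<-Add2  regs: r0:2,r1:3,r2:Add1,r3:2,r4:Add2,r5:4
  c3: CDB Add1=7; issue ADD r3<-Add1  regs: r0:2,r1:3,r2:7,r3:Add1,r4:Add2,r5:4
  c4: issue MUL r5<-Mul1  regs: r0:2,r1:3,r2:7,r3:Add1,r4:Add2,r5:Mul1
  c5: CDB Add1=7; issue SUB r0<-Add1  regs: r0:Add1,r1:3,r2:7,r3:7,r4:Add2,r5:Mul1
  c6: CDB Add2=5; issue ADD r2<-Add2  regs: r0:Add1,r1:3,r2:Add2,r3:7,r4:5,r5:Mul1

STATUS = TAG Add1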